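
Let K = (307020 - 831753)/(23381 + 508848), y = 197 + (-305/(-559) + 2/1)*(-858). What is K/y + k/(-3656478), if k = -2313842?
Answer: 52654977460066364/83143503943319757 ≈ 0.63330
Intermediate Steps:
y = -85447/43 (y = 197 + (-305*(-1/559) + 2*1)*(-858) = 197 + (305/559 + 2)*(-858) = 197 + (1423/559)*(-858) = 197 - 93918/43 = -85447/43 ≈ -1987.1)
K = -524733/532229 ≈ -0.98592
K/y + k/(-3656478) = -524733/(532229*(-85447/43)) - 2313842/(-3656478) = -524733/532229*(-43/85447) - 2313842*(-1/3656478) = 22563519/45477371363 + 1156921/1828239 = 52654977460066364/83143503943319757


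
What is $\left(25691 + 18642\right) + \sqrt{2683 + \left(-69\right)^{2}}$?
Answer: $44333 + 2 \sqrt{1861} \approx 44419.0$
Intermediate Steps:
$\left(25691 + 18642\right) + \sqrt{2683 + \left(-69\right)^{2}} = 44333 + \sqrt{2683 + 4761} = 44333 + \sqrt{7444} = 44333 + 2 \sqrt{1861}$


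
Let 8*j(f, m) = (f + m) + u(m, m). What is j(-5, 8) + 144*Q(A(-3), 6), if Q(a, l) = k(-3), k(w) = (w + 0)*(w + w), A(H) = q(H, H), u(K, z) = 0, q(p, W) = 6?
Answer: 20739/8 ≈ 2592.4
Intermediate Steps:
A(H) = 6
j(f, m) = f/8 + m/8 (j(f, m) = ((f + m) + 0)/8 = (f + m)/8 = f/8 + m/8)
k(w) = 2*w² (k(w) = w*(2*w) = 2*w²)
Q(a, l) = 18 (Q(a, l) = 2*(-3)² = 2*9 = 18)
j(-5, 8) + 144*Q(A(-3), 6) = ((⅛)*(-5) + (⅛)*8) + 144*18 = (-5/8 + 1) + 2592 = 3/8 + 2592 = 20739/8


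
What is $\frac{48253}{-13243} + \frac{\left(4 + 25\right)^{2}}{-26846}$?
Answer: $- \frac{1306537401}{355521578} \approx -3.675$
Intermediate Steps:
$\frac{48253}{-13243} + \frac{\left(4 + 25\right)^{2}}{-26846} = 48253 \left(- \frac{1}{13243}\right) + 29^{2} \left(- \frac{1}{26846}\right) = - \frac{48253}{13243} + 841 \left(- \frac{1}{26846}\right) = - \frac{48253}{13243} - \frac{841}{26846} = - \frac{1306537401}{355521578}$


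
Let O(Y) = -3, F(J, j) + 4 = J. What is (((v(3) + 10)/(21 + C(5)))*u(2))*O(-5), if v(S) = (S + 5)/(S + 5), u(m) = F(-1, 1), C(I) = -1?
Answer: 33/4 ≈ 8.2500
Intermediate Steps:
F(J, j) = -4 + J
u(m) = -5 (u(m) = -4 - 1 = -5)
v(S) = 1 (v(S) = (5 + S)/(5 + S) = 1)
(((v(3) + 10)/(21 + C(5)))*u(2))*O(-5) = (((1 + 10)/(21 - 1))*(-5))*(-3) = ((11/20)*(-5))*(-3) = -11/4*(-3) = 33/4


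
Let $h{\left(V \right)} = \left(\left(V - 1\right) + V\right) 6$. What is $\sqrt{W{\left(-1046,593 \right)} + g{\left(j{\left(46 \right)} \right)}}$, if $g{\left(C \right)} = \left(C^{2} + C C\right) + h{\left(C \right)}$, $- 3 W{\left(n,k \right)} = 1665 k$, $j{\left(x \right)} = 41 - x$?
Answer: $i \sqrt{329131} \approx 573.7 i$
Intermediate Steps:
$h{\left(V \right)} = -6 + 12 V$ ($h{\left(V \right)} = \left(\left(-1 + V\right) + V\right) 6 = \left(-1 + 2 V\right) 6 = -6 + 12 V$)
$W{\left(n,k \right)} = - 555 k$ ($W{\left(n,k \right)} = - \frac{1665 k}{3} = - 555 k$)
$g{\left(C \right)} = -6 + 2 C^{2} + 12 C$ ($g{\left(C \right)} = \left(C^{2} + C C\right) + \left(-6 + 12 C\right) = \left(C^{2} + C^{2}\right) + \left(-6 + 12 C\right) = 2 C^{2} + \left(-6 + 12 C\right) = -6 + 2 C^{2} + 12 C$)
$\sqrt{W{\left(-1046,593 \right)} + g{\left(j{\left(46 \right)} \right)}} = \sqrt{\left(-555\right) 593 + \left(-6 + 2 \left(41 - 46\right)^{2} + 12 \left(41 - 46\right)\right)} = \sqrt{-329115 + \left(-6 + 2 \left(41 - 46\right)^{2} + 12 \left(41 - 46\right)\right)} = \sqrt{-329115 + \left(-6 + 2 \left(-5\right)^{2} + 12 \left(-5\right)\right)} = \sqrt{-329115 - 16} = \sqrt{-329131} = i \sqrt{329131}$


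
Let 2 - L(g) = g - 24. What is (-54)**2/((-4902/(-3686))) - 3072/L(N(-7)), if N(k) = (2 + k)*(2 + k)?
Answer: -37812/43 ≈ -879.35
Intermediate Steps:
N(k) = (2 + k)**2
L(g) = 26 - g (L(g) = 2 - (g - 24) = 2 - (-24 + g) = 2 + (24 - g) = 26 - g)
(-54)**2/((-4902/(-3686))) - 3072/L(N(-7)) = (-54)**2/((-4902/(-3686))) - 3072/(26 - (2 - 7)**2) = 2916/((-4902*(-1/3686))) - 3072/(26 - 1*(-5)**2) = 2916/(129/97) - 3072/(26 - 1*25) = 2916*(97/129) - 3072/(26 - 25) = 94284/43 - 3072/1 = 94284/43 - 3072*1 = 94284/43 - 3072 = -37812/43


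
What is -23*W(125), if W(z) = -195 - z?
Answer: 7360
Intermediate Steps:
-23*W(125) = -23*(-195 - 1*125) = -23*(-195 - 125) = -23*(-320) = 7360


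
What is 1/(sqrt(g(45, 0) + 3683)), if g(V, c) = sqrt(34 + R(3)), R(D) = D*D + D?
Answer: 1/sqrt(3683 + sqrt(46)) ≈ 0.016463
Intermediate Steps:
R(D) = D + D**2 (R(D) = D**2 + D = D + D**2)
g(V, c) = sqrt(46) (g(V, c) = sqrt(34 + 3*(1 + 3)) = sqrt(34 + 3*4) = sqrt(34 + 12) = sqrt(46))
1/(sqrt(g(45, 0) + 3683)) = 1/(sqrt(sqrt(46) + 3683)) = 1/(sqrt(3683 + sqrt(46))) = 1/sqrt(3683 + sqrt(46))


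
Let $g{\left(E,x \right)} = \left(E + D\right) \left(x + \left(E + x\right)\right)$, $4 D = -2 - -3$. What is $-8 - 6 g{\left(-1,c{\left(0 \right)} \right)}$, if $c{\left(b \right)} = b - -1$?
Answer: $- \frac{7}{2} \approx -3.5$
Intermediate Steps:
$c{\left(b \right)} = 1 + b$ ($c{\left(b \right)} = b + 1 = 1 + b$)
$D = \frac{1}{4}$ ($D = \frac{-2 - -3}{4} = \frac{-2 + 3}{4} = \frac{1}{4} \cdot 1 = \frac{1}{4} \approx 0.25$)
$g{\left(E,x \right)} = \left(\frac{1}{4} + E\right) \left(E + 2 x\right)$ ($g{\left(E,x \right)} = \left(E + \frac{1}{4}\right) \left(x + \left(E + x\right)\right) = \left(\frac{1}{4} + E\right) \left(E + 2 x\right)$)
$-8 - 6 g{\left(-1,c{\left(0 \right)} \right)} = -8 - 6 \left(\left(-1\right)^{2} + \frac{1 + 0}{2} + \frac{1}{4} \left(-1\right) + 2 \left(-1\right) \left(1 + 0\right)\right) = -8 - 6 \left(1 + \frac{1}{2} \cdot 1 - \frac{1}{4} + 2 \left(-1\right) 1\right) = -8 - 6 \left(1 + \frac{1}{2} - \frac{1}{4} - 2\right) = -8 - - \frac{9}{2} = -8 + \frac{9}{2} = - \frac{7}{2}$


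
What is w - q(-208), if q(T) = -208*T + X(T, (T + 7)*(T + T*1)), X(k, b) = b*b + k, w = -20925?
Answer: -6991699437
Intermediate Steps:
X(k, b) = k + b² (X(k, b) = b² + k = k + b²)
q(T) = -207*T + 4*T²*(7 + T)² (q(T) = -208*T + (T + ((T + 7)*(T + T*1))²) = -208*T + (T + ((7 + T)*(T + T))²) = -208*T + (T + ((7 + T)*(2*T))²) = -208*T + (T + (2*T*(7 + T))²) = -208*T + (T + 4*T²*(7 + T)²) = -207*T + 4*T²*(7 + T)²)
w - q(-208) = -20925 - (-208)*(-207 + 4*(-208)*(7 - 208)²) = -20925 - (-208)*(-207 + 4*(-208)*(-201)²) = -20925 - (-208)*(-207 + 4*(-208)*40401) = -20925 - (-208)*(-207 - 33613632) = -20925 - (-208)*(-33613839) = -20925 - 1*6991678512 = -20925 - 6991678512 = -6991699437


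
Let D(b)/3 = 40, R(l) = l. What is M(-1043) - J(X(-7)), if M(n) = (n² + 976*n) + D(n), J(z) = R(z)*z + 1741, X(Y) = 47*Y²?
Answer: -5235549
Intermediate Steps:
D(b) = 120 (D(b) = 3*40 = 120)
J(z) = 1741 + z² (J(z) = z*z + 1741 = z² + 1741 = 1741 + z²)
M(n) = 120 + n² + 976*n (M(n) = (n² + 976*n) + 120 = 120 + n² + 976*n)
M(-1043) - J(X(-7)) = (120 + (-1043)² + 976*(-1043)) - (1741 + (47*(-7)²)²) = (120 + 1087849 - 1017968) - (1741 + (47*49)²) = 70001 - (1741 + 2303²) = 70001 - (1741 + 5303809) = 70001 - 1*5305550 = 70001 - 5305550 = -5235549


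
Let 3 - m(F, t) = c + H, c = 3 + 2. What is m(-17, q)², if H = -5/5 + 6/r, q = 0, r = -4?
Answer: ¼ ≈ 0.25000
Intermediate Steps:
H = -5/2 (H = -5/5 + 6/(-4) = -5*⅕ + 6*(-¼) = -1 - 3/2 = -5/2 ≈ -2.5000)
c = 5
m(F, t) = ½ (m(F, t) = 3 - (5 - 5/2) = 3 - 1*5/2 = 3 - 5/2 = ½)
m(-17, q)² = (½)² = ¼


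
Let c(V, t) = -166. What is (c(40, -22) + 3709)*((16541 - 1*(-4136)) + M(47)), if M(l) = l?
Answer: 73425132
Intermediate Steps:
(c(40, -22) + 3709)*((16541 - 1*(-4136)) + M(47)) = (-166 + 3709)*((16541 - 1*(-4136)) + 47) = 3543*((16541 + 4136) + 47) = 3543*(20677 + 47) = 3543*20724 = 73425132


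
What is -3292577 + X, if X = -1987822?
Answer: -5280399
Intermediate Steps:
-3292577 + X = -3292577 - 1987822 = -5280399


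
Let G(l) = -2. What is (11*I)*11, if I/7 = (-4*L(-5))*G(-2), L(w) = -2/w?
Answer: 13552/5 ≈ 2710.4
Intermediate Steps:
I = 112/5 (I = 7*(-(-8)/(-5)*(-2)) = 7*(-(-8)*(-1)/5*(-2)) = 7*(-4*⅖*(-2)) = 7*(-8/5*(-2)) = 7*(16/5) = 112/5 ≈ 22.400)
(11*I)*11 = (11*(112/5))*11 = (1232/5)*11 = 13552/5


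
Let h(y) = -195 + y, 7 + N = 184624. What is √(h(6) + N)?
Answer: 6*√5123 ≈ 429.45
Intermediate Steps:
N = 184617 (N = -7 + 184624 = 184617)
√(h(6) + N) = √((-195 + 6) + 184617) = √(-189 + 184617) = √184428 = 6*√5123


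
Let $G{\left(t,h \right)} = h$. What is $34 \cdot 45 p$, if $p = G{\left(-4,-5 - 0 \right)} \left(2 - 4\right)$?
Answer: $15300$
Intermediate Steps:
$p = 10$ ($p = \left(-5 - 0\right) \left(2 - 4\right) = \left(-5 + 0\right) \left(-2\right) = \left(-5\right) \left(-2\right) = 10$)
$34 \cdot 45 p = 34 \cdot 45 \cdot 10 = 1530 \cdot 10 = 15300$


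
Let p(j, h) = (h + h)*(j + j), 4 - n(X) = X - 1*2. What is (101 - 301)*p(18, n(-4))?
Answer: -144000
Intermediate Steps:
n(X) = 6 - X (n(X) = 4 - (X - 1*2) = 4 - (X - 2) = 4 - (-2 + X) = 4 + (2 - X) = 6 - X)
p(j, h) = 4*h*j (p(j, h) = (2*h)*(2*j) = 4*h*j)
(101 - 301)*p(18, n(-4)) = (101 - 301)*(4*(6 - 1*(-4))*18) = -800*(6 + 4)*18 = -800*10*18 = -200*720 = -144000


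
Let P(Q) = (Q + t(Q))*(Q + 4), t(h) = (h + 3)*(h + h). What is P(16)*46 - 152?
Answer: 573928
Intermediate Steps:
t(h) = 2*h*(3 + h) (t(h) = (3 + h)*(2*h) = 2*h*(3 + h))
P(Q) = (4 + Q)*(Q + 2*Q*(3 + Q)) (P(Q) = (Q + 2*Q*(3 + Q))*(Q + 4) = (Q + 2*Q*(3 + Q))*(4 + Q) = (4 + Q)*(Q + 2*Q*(3 + Q)))
P(16)*46 - 152 = (16*(28 + 2*16² + 15*16))*46 - 152 = (16*(28 + 2*256 + 240))*46 - 152 = (16*(28 + 512 + 240))*46 - 152 = (16*780)*46 - 152 = 12480*46 - 152 = 574080 - 152 = 573928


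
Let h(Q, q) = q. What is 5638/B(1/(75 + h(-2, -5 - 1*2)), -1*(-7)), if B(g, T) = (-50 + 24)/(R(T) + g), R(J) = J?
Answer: -1344663/884 ≈ -1521.1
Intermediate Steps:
B(g, T) = -26/(T + g) (B(g, T) = (-50 + 24)/(T + g) = -26/(T + g))
5638/B(1/(75 + h(-2, -5 - 1*2)), -1*(-7)) = 5638/((-26/(-1*(-7) + 1/(75 + (-5 - 1*2))))) = 5638/((-26/(7 + 1/(75 + (-5 - 2))))) = 5638/((-26/(7 + 1/(75 - 7)))) = 5638/((-26/(7 + 1/68))) = 5638/((-26/477/68)) = 5638/((-26*68/477)) = 5638/(-1768/477) = 5638*(-477/1768) = -1344663/884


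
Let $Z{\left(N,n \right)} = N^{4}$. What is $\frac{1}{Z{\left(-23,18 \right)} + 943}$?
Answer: $\frac{1}{280784} \approx 3.5615 \cdot 10^{-6}$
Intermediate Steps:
$\frac{1}{Z{\left(-23,18 \right)} + 943} = \frac{1}{\left(-23\right)^{4} + 943} = \frac{1}{279841 + 943} = \frac{1}{280784}$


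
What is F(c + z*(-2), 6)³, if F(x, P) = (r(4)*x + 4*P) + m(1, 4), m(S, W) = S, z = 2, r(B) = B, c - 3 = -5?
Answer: 1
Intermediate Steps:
c = -2 (c = 3 - 5 = -2)
F(x, P) = 1 + 4*P + 4*x (F(x, P) = (4*x + 4*P) + 1 = (4*P + 4*x) + 1 = 1 + 4*P + 4*x)
F(c + z*(-2), 6)³ = (1 + 4*6 + 4*(-2 + 2*(-2)))³ = (1 + 24 + 4*(-2 - 4))³ = (1 + 24 + 4*(-6))³ = (1 + 24 - 24)³ = 1³ = 1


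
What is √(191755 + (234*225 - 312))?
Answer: √244093 ≈ 494.06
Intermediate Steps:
√(191755 + (234*225 - 312)) = √(191755 + (52650 - 312)) = √(191755 + 52338) = √244093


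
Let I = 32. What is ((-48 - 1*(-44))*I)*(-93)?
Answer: 11904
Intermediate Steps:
((-48 - 1*(-44))*I)*(-93) = ((-48 - 1*(-44))*32)*(-93) = ((-48 + 44)*32)*(-93) = -4*32*(-93) = -128*(-93) = 11904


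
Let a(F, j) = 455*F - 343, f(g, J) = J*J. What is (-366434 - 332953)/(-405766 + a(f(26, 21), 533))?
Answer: 699387/205454 ≈ 3.4041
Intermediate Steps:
f(g, J) = J²
a(F, j) = -343 + 455*F
(-366434 - 332953)/(-405766 + a(f(26, 21), 533)) = (-366434 - 332953)/(-405766 + (-343 + 455*21²)) = -699387/(-405766 + (-343 + 455*441)) = -699387/(-405766 + (-343 + 200655)) = -699387/(-405766 + 200312) = -699387/(-205454) = -699387*(-1/205454) = 699387/205454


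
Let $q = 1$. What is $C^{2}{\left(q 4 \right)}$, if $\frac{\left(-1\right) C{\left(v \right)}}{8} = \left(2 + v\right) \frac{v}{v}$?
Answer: $2304$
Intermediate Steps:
$C{\left(v \right)} = -16 - 8 v$ ($C{\left(v \right)} = - 8 \left(2 + v\right) \frac{v}{v} = - 8 \left(2 + v\right) 1 = - 8 \left(2 + v\right) = -16 - 8 v$)
$C^{2}{\left(q 4 \right)} = \left(-16 - 8 \cdot 1 \cdot 4\right)^{2} = \left(-16 - 32\right)^{2} = \left(-48\right)^{2} = 2304$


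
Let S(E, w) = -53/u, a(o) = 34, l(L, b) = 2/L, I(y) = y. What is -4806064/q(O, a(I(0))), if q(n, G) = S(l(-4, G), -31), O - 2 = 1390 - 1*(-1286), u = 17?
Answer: 81703088/53 ≈ 1.5416e+6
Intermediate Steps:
O = 2678 (O = 2 + (1390 - 1*(-1286)) = 2 + (1390 + 1286) = 2 + 2676 = 2678)
S(E, w) = -53/17
q(n, G) = -53/17
-4806064/q(O, a(I(0))) = -4806064/(-53/17) = -4806064*(-17/53) = 81703088/53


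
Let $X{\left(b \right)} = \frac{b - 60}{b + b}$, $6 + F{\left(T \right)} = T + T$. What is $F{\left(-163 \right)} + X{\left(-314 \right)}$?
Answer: $- \frac{104061}{314} \approx -331.4$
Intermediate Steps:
$F{\left(T \right)} = -6 + 2 T$ ($F{\left(T \right)} = -6 + \left(T + T\right) = -6 + 2 T$)
$X{\left(b \right)} = \frac{-60 + b}{2 b}$
$F{\left(-163 \right)} + X{\left(-314 \right)} = \left(-6 + 2 \left(-163\right)\right) + \frac{-60 - 314}{2 \left(-314\right)} = \left(-6 - 326\right) + \frac{1}{2} \left(- \frac{1}{314}\right) \left(-374\right) = -332 + \frac{187}{314} = - \frac{104061}{314}$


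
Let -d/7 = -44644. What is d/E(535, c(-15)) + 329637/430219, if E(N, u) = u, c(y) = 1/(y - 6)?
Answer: -2823384134655/430219 ≈ -6.5627e+6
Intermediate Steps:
c(y) = 1/(-6 + y)
d = 312508 (d = -7*(-44644) = 312508)
d/E(535, c(-15)) + 329637/430219 = 312508/(1/(-6 - 15)) + 329637/430219 = 312508/(1/(-21)) + 329637*(1/430219) = 312508/(-1/21) + 329637/430219 = 312508*(-21) + 329637/430219 = -6562668 + 329637/430219 = -2823384134655/430219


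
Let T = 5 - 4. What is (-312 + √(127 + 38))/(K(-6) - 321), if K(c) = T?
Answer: 39/40 - √165/320 ≈ 0.93486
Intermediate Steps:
T = 1
K(c) = 1
(-312 + √(127 + 38))/(K(-6) - 321) = (-312 + √(127 + 38))/(1 - 321) = (-312 + √165)/(-320) = (-312 + √165)*(-1/320) = 39/40 - √165/320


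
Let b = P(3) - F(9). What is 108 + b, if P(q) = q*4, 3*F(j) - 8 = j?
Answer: 343/3 ≈ 114.33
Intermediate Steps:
F(j) = 8/3 + j/3
P(q) = 4*q
b = 19/3 (b = 4*3 - (8/3 + (⅓)*9) = 12 - (8/3 + 3) = 12 - 1*17/3 = 12 - 17/3 = 19/3 ≈ 6.3333)
108 + b = 108 + 19/3 = 343/3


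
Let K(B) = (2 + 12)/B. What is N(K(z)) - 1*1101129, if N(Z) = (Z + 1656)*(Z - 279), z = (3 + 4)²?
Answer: -76575215/49 ≈ -1.5628e+6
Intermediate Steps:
z = 49 (z = 7² = 49)
K(B) = 14/B
N(Z) = (-279 + Z)*(1656 + Z) (N(Z) = (1656 + Z)*(-279 + Z) = (-279 + Z)*(1656 + Z))
N(K(z)) - 1*1101129 = (-462024 + (14/49)² + 1377*(14/49)) - 1*1101129 = (-462024 + (14*(1/49))² + 1377*(14*(1/49))) - 1101129 = (-462024 + (2/7)² + 1377*(2/7)) - 1101129 = (-462024 + 4/49 + 2754/7) - 1101129 = -22619894/49 - 1101129 = -76575215/49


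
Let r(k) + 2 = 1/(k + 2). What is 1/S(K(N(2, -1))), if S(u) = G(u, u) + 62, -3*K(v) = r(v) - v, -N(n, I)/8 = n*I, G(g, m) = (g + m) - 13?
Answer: 27/1646 ≈ 0.016403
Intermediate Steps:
r(k) = -2 + 1/(2 + k) (r(k) = -2 + 1/(k + 2) = -2 + 1/(2 + k))
G(g, m) = -13 + g + m
N(n, I) = -8*I*n (N(n, I) = -8*n*I = -8*I*n)
K(v) = v/3 - (-3 - 2*v)/(3*(2 + v)) (K(v) = -((-3 - 2*v)/(2 + v) - v)/3 = -(-v + (-3 - 2*v)/(2 + v))/3 = v/3 - (-3 - 2*v)/(3*(2 + v)))
S(u) = 49 + 2*u (S(u) = (-13 + u + u) + 62 = (-13 + 2*u) + 62 = 49 + 2*u)
1/S(K(N(2, -1))) = 1/(49 + 2*((3 + (-8*(-1)*2)² + 4*(-8*(-1)*2))/(3*(2 - 8*(-1)*2)))) = 1/(49 + 2*((3 + 16² + 4*16)/(3*(2 + 16)))) = 1/(49 + 2*((⅓)*(3 + 256 + 64)/18)) = 1/(49 + 2*((⅓)*(1/18)*323)) = 1/(49 + 2*(323/54)) = 1/(49 + 323/27) = 1/(1646/27) = 27/1646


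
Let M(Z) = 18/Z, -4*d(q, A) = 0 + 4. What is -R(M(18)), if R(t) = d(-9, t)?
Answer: 1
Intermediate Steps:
d(q, A) = -1 (d(q, A) = -(0 + 4)/4 = -¼*4 = -1)
R(t) = -1
-R(M(18)) = -1*(-1) = 1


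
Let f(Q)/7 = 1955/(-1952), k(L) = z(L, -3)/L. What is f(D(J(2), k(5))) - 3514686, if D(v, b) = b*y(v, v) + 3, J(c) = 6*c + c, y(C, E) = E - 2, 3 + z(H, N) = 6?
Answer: -6860680757/1952 ≈ -3.5147e+6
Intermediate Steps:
z(H, N) = 3 (z(H, N) = -3 + 6 = 3)
y(C, E) = -2 + E
J(c) = 7*c
k(L) = 3/L
D(v, b) = 3 + b*(-2 + v) (D(v, b) = b*(-2 + v) + 3 = 3 + b*(-2 + v))
f(Q) = -13685/1952 (f(Q) = 7*(1955/(-1952)) = 7*(1955*(-1/1952)) = 7*(-1955/1952) = -13685/1952)
f(D(J(2), k(5))) - 3514686 = -13685/1952 - 3514686 = -6860680757/1952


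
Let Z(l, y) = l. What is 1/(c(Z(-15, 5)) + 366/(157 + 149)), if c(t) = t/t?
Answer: 51/112 ≈ 0.45536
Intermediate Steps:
c(t) = 1
1/(c(Z(-15, 5)) + 366/(157 + 149)) = 1/(1 + 366/(157 + 149)) = 1/(1 + 366/306) = 1/(1 + (1/306)*366) = 1/(1 + 61/51) = 1/(112/51) = 51/112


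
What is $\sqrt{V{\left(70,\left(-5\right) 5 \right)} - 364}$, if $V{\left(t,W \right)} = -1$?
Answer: $i \sqrt{365} \approx 19.105 i$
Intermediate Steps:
$\sqrt{V{\left(70,\left(-5\right) 5 \right)} - 364} = \sqrt{-1 - 364} = \sqrt{-365} = i \sqrt{365}$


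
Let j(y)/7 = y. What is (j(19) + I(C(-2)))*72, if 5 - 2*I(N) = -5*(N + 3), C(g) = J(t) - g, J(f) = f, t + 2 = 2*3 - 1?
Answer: 11196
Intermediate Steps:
t = 3 (t = -2 + (2*3 - 1) = -2 + (6 - 1) = -2 + 5 = 3)
C(g) = 3 - g
j(y) = 7*y
I(N) = 10 + 5*N/2 (I(N) = 5/2 - (-5)*(N + 3)/2 = 5/2 - (-5)*(3 + N)/2 = 5/2 - (-15 - 5*N)/2 = 5/2 + (15/2 + 5*N/2) = 10 + 5*N/2)
(j(19) + I(C(-2)))*72 = (7*19 + (10 + 5*(3 - 1*(-2))/2))*72 = (133 + (10 + 5*(3 + 2)/2))*72 = (133 + (10 + (5/2)*5))*72 = (133 + (10 + 25/2))*72 = (133 + 45/2)*72 = (311/2)*72 = 11196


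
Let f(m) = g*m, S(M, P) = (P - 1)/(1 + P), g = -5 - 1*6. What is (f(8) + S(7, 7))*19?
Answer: -6631/4 ≈ -1657.8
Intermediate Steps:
g = -11 (g = -5 - 6 = -11)
S(M, P) = (-1 + P)/(1 + P)
f(m) = -11*m
(f(8) + S(7, 7))*19 = (-11*8 + (-1 + 7)/(1 + 7))*19 = (-88 + 6/8)*19 = (-88 + (1/8)*6)*19 = (-88 + 3/4)*19 = -349/4*19 = -6631/4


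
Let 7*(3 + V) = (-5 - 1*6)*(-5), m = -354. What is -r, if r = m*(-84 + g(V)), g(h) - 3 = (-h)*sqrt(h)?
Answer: -28674 - 12036*sqrt(238)/49 ≈ -32463.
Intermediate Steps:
V = 34/7 (V = -3 + ((-5 - 1*6)*(-5))/7 = -3 + ((-5 - 6)*(-5))/7 = -3 + (-11*(-5))/7 = -3 + (1/7)*55 = -3 + 55/7 = 34/7 ≈ 4.8571)
g(h) = 3 - h**(3/2) (g(h) = 3 + (-h)*sqrt(h) = 3 - h**(3/2))
r = 28674 + 12036*sqrt(238)/49 (r = -354*(-84 + (3 - (34/7)**(3/2))) = -354*(-84 + (3 - 34*sqrt(238)/49)) = -354*(-81 - 34*sqrt(238)/49) = 28674 + 12036*sqrt(238)/49 ≈ 32463.)
-r = -(28674 + 12036*sqrt(238)/49) = -28674 - 12036*sqrt(238)/49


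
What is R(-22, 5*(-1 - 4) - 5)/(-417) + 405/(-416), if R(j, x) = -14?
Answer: -163061/173472 ≈ -0.93998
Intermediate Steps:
R(-22, 5*(-1 - 4) - 5)/(-417) + 405/(-416) = -14/(-417) + 405/(-416) = -14*(-1/417) + 405*(-1/416) = 14/417 - 405/416 = -163061/173472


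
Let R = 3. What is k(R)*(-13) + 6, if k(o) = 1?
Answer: -7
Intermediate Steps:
k(R)*(-13) + 6 = 1*(-13) + 6 = -13 + 6 = -7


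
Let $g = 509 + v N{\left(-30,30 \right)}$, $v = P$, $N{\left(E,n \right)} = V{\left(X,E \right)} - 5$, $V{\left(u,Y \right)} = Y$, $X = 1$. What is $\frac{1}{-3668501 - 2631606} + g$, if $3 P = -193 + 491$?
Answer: $- \frac{56089852624}{18900321} \approx -2967.7$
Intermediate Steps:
$P = \frac{298}{3}$ ($P = \frac{-193 + 491}{3} = \frac{1}{3} \cdot 298 = \frac{298}{3} \approx 99.333$)
$N{\left(E,n \right)} = -5 + E$ ($N{\left(E,n \right)} = E - 5 = -5 + E$)
$v = \frac{298}{3} \approx 99.333$
$g = - \frac{8903}{3}$ ($g = 509 + \frac{298 \left(-5 - 30\right)}{3} = 509 + \frac{298}{3} \left(-35\right) = 509 - \frac{10430}{3} = - \frac{8903}{3} \approx -2967.7$)
$\frac{1}{-3668501 - 2631606} + g = \frac{1}{-3668501 - 2631606} - \frac{8903}{3} = \frac{1}{-6300107} - \frac{8903}{3} = - \frac{1}{6300107} - \frac{8903}{3} = - \frac{56089852624}{18900321}$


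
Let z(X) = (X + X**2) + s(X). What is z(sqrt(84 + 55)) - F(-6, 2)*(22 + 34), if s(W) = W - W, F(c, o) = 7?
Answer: -253 + sqrt(139) ≈ -241.21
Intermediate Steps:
s(W) = 0
z(X) = X + X**2 (z(X) = (X + X**2) + 0 = X + X**2)
z(sqrt(84 + 55)) - F(-6, 2)*(22 + 34) = sqrt(84 + 55)*(1 + sqrt(84 + 55)) - 7*(22 + 34) = sqrt(139)*(1 + sqrt(139)) - 7*56 = sqrt(139)*(1 + sqrt(139)) - 1*392 = sqrt(139)*(1 + sqrt(139)) - 392 = -392 + sqrt(139)*(1 + sqrt(139))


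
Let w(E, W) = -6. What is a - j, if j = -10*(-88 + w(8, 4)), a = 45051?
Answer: 44111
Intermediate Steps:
j = 940 (j = -10*(-88 - 6) = -10*(-94) = 940)
a - j = 45051 - 1*940 = 45051 - 940 = 44111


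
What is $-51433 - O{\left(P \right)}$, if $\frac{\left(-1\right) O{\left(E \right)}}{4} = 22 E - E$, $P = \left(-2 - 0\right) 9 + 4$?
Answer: $-52609$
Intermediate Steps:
$P = -14$ ($P = \left(-2 + 0\right) 9 + 4 = \left(-2\right) 9 + 4 = -18 + 4 = -14$)
$O{\left(E \right)} = - 84 E$ ($O{\left(E \right)} = - 4 \left(22 E - E\right) = - 4 \cdot 21 E = - 84 E$)
$-51433 - O{\left(P \right)} = -51433 - \left(-84\right) \left(-14\right) = -51433 - 1176 = -52609$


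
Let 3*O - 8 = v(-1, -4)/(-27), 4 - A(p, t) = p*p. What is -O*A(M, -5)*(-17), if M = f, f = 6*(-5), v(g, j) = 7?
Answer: -3183488/81 ≈ -39302.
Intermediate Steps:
f = -30
M = -30
A(p, t) = 4 - p² (A(p, t) = 4 - p*p = 4 - p²)
O = 209/81 (O = 8/3 + (7/(-27))/3 = 8/3 + (7*(-1/27))/3 = 8/3 + (⅓)*(-7/27) = 8/3 - 7/81 = 209/81 ≈ 2.5802)
-O*A(M, -5)*(-17) = -209*(4 - 1*(-30)²)/81*(-17) = -209*(4 - 1*900)/81*(-17) = -209*(4 - 900)/81*(-17) = -(209/81)*(-896)*(-17) = -(-187264)*(-17)/81 = -1*3183488/81 = -3183488/81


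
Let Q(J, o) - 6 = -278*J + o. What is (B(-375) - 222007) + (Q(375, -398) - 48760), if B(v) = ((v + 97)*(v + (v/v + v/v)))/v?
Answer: -140882069/375 ≈ -3.7569e+5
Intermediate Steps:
B(v) = (2 + v)*(97 + v)/v (B(v) = ((97 + v)*(v + (1 + 1)))/v = ((97 + v)*(v + 2))/v = ((97 + v)*(2 + v))/v = ((2 + v)*(97 + v))/v = (2 + v)*(97 + v)/v)
Q(J, o) = 6 + o - 278*J (Q(J, o) = 6 + (-278*J + o) = 6 + (o - 278*J) = 6 + o - 278*J)
(B(-375) - 222007) + (Q(375, -398) - 48760) = ((99 - 375 + 194/(-375)) - 222007) + ((6 - 398 - 278*375) - 48760) = ((99 - 375 + 194*(-1/375)) - 222007) + ((6 - 398 - 104250) - 48760) = ((99 - 375 - 194/375) - 222007) + (-104642 - 48760) = (-103694/375 - 222007) - 153402 = -83356319/375 - 153402 = -140882069/375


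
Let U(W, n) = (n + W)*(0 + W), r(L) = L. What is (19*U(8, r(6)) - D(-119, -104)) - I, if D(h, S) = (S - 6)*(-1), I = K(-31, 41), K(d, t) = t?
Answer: 1977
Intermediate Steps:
I = 41
D(h, S) = 6 - S (D(h, S) = (-6 + S)*(-1) = 6 - S)
U(W, n) = W*(W + n) (U(W, n) = (W + n)*W = W*(W + n))
(19*U(8, r(6)) - D(-119, -104)) - I = (19*(8*(8 + 6)) - (6 - 1*(-104))) - 1*41 = (19*(8*14) - (6 + 104)) - 41 = (19*112 - 1*110) - 41 = (2128 - 110) - 41 = 2018 - 41 = 1977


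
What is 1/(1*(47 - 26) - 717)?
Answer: -1/696 ≈ -0.0014368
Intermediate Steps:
1/(1*(47 - 26) - 717) = 1/(1*21 - 717) = 1/(21 - 717) = 1/(-696) = -1/696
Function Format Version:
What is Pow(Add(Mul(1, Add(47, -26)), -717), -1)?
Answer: Rational(-1, 696) ≈ -0.0014368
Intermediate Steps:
Pow(Add(Mul(1, Add(47, -26)), -717), -1) = Pow(Add(Mul(1, 21), -717), -1) = Pow(Add(21, -717), -1) = Pow(-696, -1) = Rational(-1, 696)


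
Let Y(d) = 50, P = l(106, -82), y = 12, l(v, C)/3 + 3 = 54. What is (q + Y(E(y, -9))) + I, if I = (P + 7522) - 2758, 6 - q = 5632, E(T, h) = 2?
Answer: -659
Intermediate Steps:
l(v, C) = 153 (l(v, C) = -9 + 3*54 = -9 + 162 = 153)
P = 153
q = -5626 (q = 6 - 1*5632 = 6 - 5632 = -5626)
I = 4917 (I = (153 + 7522) - 2758 = 7675 - 2758 = 4917)
(q + Y(E(y, -9))) + I = (-5626 + 50) + 4917 = -5576 + 4917 = -659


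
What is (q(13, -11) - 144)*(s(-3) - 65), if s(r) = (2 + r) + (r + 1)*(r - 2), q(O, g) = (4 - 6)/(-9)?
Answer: 72464/9 ≈ 8051.6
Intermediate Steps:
q(O, g) = 2/9 (q(O, g) = -2*(-⅑) = 2/9)
s(r) = 2 + r + (1 + r)*(-2 + r) (s(r) = (2 + r) + (1 + r)*(-2 + r) = 2 + r + (1 + r)*(-2 + r))
(q(13, -11) - 144)*(s(-3) - 65) = (2/9 - 144)*((-3)² - 65) = -1294*(9 - 65)/9 = -1294/9*(-56) = 72464/9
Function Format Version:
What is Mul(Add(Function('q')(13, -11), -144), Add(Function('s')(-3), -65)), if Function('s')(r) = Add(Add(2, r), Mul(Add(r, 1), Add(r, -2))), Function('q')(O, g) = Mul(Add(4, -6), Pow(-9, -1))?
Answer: Rational(72464, 9) ≈ 8051.6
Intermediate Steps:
Function('q')(O, g) = Rational(2, 9) (Function('q')(O, g) = Mul(-2, Rational(-1, 9)) = Rational(2, 9))
Function('s')(r) = Add(2, r, Mul(Add(1, r), Add(-2, r))) (Function('s')(r) = Add(Add(2, r), Mul(Add(1, r), Add(-2, r))) = Add(2, r, Mul(Add(1, r), Add(-2, r))))
Mul(Add(Function('q')(13, -11), -144), Add(Function('s')(-3), -65)) = Mul(Add(Rational(2, 9), -144), Add(Pow(-3, 2), -65)) = Mul(Rational(-1294, 9), Add(9, -65)) = Mul(Rational(-1294, 9), -56) = Rational(72464, 9)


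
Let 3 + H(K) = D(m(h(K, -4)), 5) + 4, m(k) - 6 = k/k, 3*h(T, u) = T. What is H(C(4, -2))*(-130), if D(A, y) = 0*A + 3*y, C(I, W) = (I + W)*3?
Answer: -2080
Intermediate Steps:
h(T, u) = T/3
m(k) = 7 (m(k) = 6 + k/k = 6 + 1 = 7)
C(I, W) = 3*I + 3*W
D(A, y) = 3*y (D(A, y) = 0 + 3*y = 3*y)
H(K) = 16 (H(K) = -3 + (3*5 + 4) = -3 + (15 + 4) = -3 + 19 = 16)
H(C(4, -2))*(-130) = 16*(-130) = -2080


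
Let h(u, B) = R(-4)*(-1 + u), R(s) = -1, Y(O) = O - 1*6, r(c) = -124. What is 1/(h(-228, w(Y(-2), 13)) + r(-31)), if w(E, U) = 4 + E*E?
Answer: 1/105 ≈ 0.0095238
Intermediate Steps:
Y(O) = -6 + O (Y(O) = O - 6 = -6 + O)
w(E, U) = 4 + E²
h(u, B) = 1 - u (h(u, B) = -(-1 + u) = 1 - u)
1/(h(-228, w(Y(-2), 13)) + r(-31)) = 1/((1 - 1*(-228)) - 124) = 1/((1 + 228) - 124) = 1/(229 - 124) = 1/105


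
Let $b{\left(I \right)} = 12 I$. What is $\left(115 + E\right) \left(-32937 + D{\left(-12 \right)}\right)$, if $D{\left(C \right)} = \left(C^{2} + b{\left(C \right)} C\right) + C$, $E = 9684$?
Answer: $-304523523$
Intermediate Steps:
$D{\left(C \right)} = C + 13 C^{2}$ ($D{\left(C \right)} = \left(C^{2} + 12 C C\right) + C = \left(C^{2} + 12 C^{2}\right) + C = 13 C^{2} + C = C + 13 C^{2}$)
$\left(115 + E\right) \left(-32937 + D{\left(-12 \right)}\right) = \left(115 + 9684\right) \left(-32937 - 12 \left(1 + 13 \left(-12\right)\right)\right) = 9799 \left(-32937 - 12 \left(1 - 156\right)\right) = 9799 \left(-32937 - -1860\right) = 9799 \left(-32937 + 1860\right) = 9799 \left(-31077\right) = -304523523$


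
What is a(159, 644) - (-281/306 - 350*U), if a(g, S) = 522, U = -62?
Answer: -6480187/306 ≈ -21177.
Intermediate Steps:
a(159, 644) - (-281/306 - 350*U) = 522 - (-281/306 - 350*(-62)) = 522 - (-281*1/306 + 21700) = 522 - (-281/306 + 21700) = 522 - 1*6639919/306 = 522 - 6639919/306 = -6480187/306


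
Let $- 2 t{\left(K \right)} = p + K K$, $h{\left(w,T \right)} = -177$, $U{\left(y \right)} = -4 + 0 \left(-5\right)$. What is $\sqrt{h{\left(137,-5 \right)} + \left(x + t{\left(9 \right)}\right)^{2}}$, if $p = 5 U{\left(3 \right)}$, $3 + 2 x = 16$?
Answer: $\sqrt{399} \approx 19.975$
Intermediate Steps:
$U{\left(y \right)} = -4$ ($U{\left(y \right)} = -4 + 0 = -4$)
$x = \frac{13}{2}$ ($x = - \frac{3}{2} + \frac{1}{2} \cdot 16 = - \frac{3}{2} + 8 = \frac{13}{2} \approx 6.5$)
$p = -20$ ($p = 5 \left(-4\right) = -20$)
$t{\left(K \right)} = 10 - \frac{K^{2}}{2}$ ($t{\left(K \right)} = - \frac{-20 + K K}{2} = - \frac{-20 + K^{2}}{2} = 10 - \frac{K^{2}}{2}$)
$\sqrt{h{\left(137,-5 \right)} + \left(x + t{\left(9 \right)}\right)^{2}} = \sqrt{-177 + \left(\frac{13}{2} + \left(10 - \frac{9^{2}}{2}\right)\right)^{2}} = \sqrt{-177 + \left(\frac{13}{2} + \left(10 - \frac{81}{2}\right)\right)^{2}} = \sqrt{-177 + \left(\frac{13}{2} - \frac{61}{2}\right)^{2}} = \sqrt{-177 + \left(-24\right)^{2}} = \sqrt{-177 + 576} = \sqrt{399}$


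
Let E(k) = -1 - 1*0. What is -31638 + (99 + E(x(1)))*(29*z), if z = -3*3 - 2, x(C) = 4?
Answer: -62900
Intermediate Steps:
z = -11 (z = -9 - 2 = -11)
E(k) = -1 (E(k) = -1 + 0 = -1)
-31638 + (99 + E(x(1)))*(29*z) = -31638 + (99 - 1)*(29*(-11)) = -31638 + 98*(-319) = -31638 - 31262 = -62900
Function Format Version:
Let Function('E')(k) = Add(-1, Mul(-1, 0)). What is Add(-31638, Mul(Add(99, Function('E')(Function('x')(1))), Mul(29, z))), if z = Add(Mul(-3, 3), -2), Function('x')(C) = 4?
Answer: -62900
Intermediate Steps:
z = -11 (z = Add(-9, -2) = -11)
Function('E')(k) = -1 (Function('E')(k) = Add(-1, 0) = -1)
Add(-31638, Mul(Add(99, Function('E')(Function('x')(1))), Mul(29, z))) = Add(-31638, Mul(Add(99, -1), Mul(29, -11))) = Add(-31638, Mul(98, -319)) = Add(-31638, -31262) = -62900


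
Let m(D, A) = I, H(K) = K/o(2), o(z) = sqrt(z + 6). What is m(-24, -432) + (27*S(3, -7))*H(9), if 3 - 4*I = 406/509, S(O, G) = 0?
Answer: 1121/2036 ≈ 0.55059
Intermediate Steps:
o(z) = sqrt(6 + z)
H(K) = K*sqrt(2)/4 (H(K) = K/(sqrt(6 + 2)) = K/(sqrt(8)) = K/((2*sqrt(2))) = K*(sqrt(2)/4) = K*sqrt(2)/4)
I = 1121/2036 (I = 3/4 - 203/(2*509) = 3/4 - 1/4*406/509 = 3/4 - 203/1018 = 1121/2036 ≈ 0.55059)
m(D, A) = 1121/2036
m(-24, -432) + (27*S(3, -7))*H(9) = 1121/2036 + (27*0)*((1/4)*9*sqrt(2)) = 1121/2036 + 0*(9*sqrt(2)/4) = 1121/2036 + 0 = 1121/2036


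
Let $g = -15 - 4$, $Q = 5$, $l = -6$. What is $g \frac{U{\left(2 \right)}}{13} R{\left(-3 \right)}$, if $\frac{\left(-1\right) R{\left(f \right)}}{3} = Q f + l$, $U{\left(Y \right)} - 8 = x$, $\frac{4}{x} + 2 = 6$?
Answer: $- \frac{10773}{13} \approx -828.69$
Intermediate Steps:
$x = 1$ ($x = \frac{4}{-2 + 6} = \frac{4}{4} = 4 \cdot \frac{1}{4} = 1$)
$U{\left(Y \right)} = 9$ ($U{\left(Y \right)} = 8 + 1 = 9$)
$R{\left(f \right)} = 18 - 15 f$ ($R{\left(f \right)} = - 3 \left(5 f - 6\right) = - 3 \left(-6 + 5 f\right) = 18 - 15 f$)
$g = -19$
$g \frac{U{\left(2 \right)}}{13} R{\left(-3 \right)} = - 19 \cdot \frac{9}{13} \left(18 - -45\right) = - 19 \cdot 9 \cdot \frac{1}{13} \left(18 + 45\right) = \left(-19\right) \frac{9}{13} \cdot 63 = \left(- \frac{171}{13}\right) 63 = - \frac{10773}{13}$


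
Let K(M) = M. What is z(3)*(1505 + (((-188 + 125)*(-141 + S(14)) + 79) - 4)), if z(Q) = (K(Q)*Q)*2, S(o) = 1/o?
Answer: 188253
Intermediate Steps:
z(Q) = 2*Q**2 (z(Q) = (Q*Q)*2 = Q**2*2 = 2*Q**2)
z(3)*(1505 + (((-188 + 125)*(-141 + S(14)) + 79) - 4)) = (2*3**2)*(1505 + (((-188 + 125)*(-141 + 1/14) + 79) - 4)) = (2*9)*(1505 + ((-63*(-141 + 1/14) + 79) - 4)) = 18*(1505 + ((-63*(-1973/14) + 79) - 4)) = 18*(1505 + ((17757/2 + 79) - 4)) = 18*(1505 + (17915/2 - 4)) = 18*(1505 + 17907/2) = 18*(20917/2) = 188253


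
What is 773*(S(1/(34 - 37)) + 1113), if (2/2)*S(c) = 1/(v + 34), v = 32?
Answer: 56783807/66 ≈ 8.6036e+5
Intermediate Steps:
S(c) = 1/66 (S(c) = 1/(32 + 34) = 1/66)
773*(S(1/(34 - 37)) + 1113) = 773*(1/66 + 1113) = 773*(73459/66) = 56783807/66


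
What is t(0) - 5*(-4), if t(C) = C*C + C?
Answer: 20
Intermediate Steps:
t(C) = C + C² (t(C) = C² + C = C + C²)
t(0) - 5*(-4) = 0*(1 + 0) - 5*(-4) = 0*1 + 20 = 0 + 20 = 20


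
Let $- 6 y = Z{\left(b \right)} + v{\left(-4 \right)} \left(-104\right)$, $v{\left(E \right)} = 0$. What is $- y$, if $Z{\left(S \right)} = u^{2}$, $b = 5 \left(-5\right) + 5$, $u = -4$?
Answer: $\frac{8}{3} \approx 2.6667$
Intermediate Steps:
$b = -20$ ($b = -25 + 5 = -20$)
$Z{\left(S \right)} = 16$ ($Z{\left(S \right)} = \left(-4\right)^{2} = 16$)
$y = - \frac{8}{3}$ ($y = - \frac{16 + 0 \left(-104\right)}{6} = - \frac{16 + 0}{6} = \left(- \frac{1}{6}\right) 16 = - \frac{8}{3} \approx -2.6667$)
$- y = \left(-1\right) \left(- \frac{8}{3}\right) = \frac{8}{3}$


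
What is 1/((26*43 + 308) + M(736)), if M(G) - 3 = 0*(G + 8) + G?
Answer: 1/2165 ≈ 0.00046189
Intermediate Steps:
M(G) = 3 + G (M(G) = 3 + (0*(G + 8) + G) = 3 + (0*(8 + G) + G) = 3 + (0 + G) = 3 + G)
1/((26*43 + 308) + M(736)) = 1/((26*43 + 308) + (3 + 736)) = 1/((1118 + 308) + 739) = 1/(1426 + 739) = 1/2165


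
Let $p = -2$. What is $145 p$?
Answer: $-290$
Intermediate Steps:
$145 p = 145 \left(-2\right) = -290$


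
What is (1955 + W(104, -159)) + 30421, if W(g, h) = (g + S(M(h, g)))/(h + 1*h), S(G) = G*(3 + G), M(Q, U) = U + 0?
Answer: 1714056/53 ≈ 32341.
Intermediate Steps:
M(Q, U) = U
W(g, h) = (g + g*(3 + g))/(2*h) (W(g, h) = (g + g*(3 + g))/(h + 1*h) = (g + g*(3 + g))/(h + h) = (g + g*(3 + g))/((2*h)) = (g + g*(3 + g))*(1/(2*h)) = (g + g*(3 + g))/(2*h))
(1955 + W(104, -159)) + 30421 = (1955 + (½)*104*(4 + 104)/(-159)) + 30421 = (1955 + (½)*104*(-1/159)*108) + 30421 = (1955 - 1872/53) + 30421 = 101743/53 + 30421 = 1714056/53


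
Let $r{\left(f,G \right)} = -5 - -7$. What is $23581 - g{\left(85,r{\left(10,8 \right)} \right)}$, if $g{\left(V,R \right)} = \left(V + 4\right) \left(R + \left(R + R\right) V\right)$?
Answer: $-6857$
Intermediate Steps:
$r{\left(f,G \right)} = 2$ ($r{\left(f,G \right)} = -5 + 7 = 2$)
$g{\left(V,R \right)} = \left(4 + V\right) \left(R + 2 R V\right)$
$23581 - g{\left(85,r{\left(10,8 \right)} \right)} = 23581 - 2 \left(4 + 2 \cdot 85^{2} + 9 \cdot 85\right) = 23581 - 2 \left(4 + 2 \cdot 7225 + 765\right) = 23581 - 2 \left(4 + 14450 + 765\right) = 23581 - 2 \cdot 15219 = 23581 - 30438 = -6857$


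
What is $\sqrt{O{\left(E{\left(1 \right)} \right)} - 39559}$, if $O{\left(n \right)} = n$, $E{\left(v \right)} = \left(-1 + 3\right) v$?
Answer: $i \sqrt{39557} \approx 198.89 i$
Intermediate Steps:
$E{\left(v \right)} = 2 v$
$\sqrt{O{\left(E{\left(1 \right)} \right)} - 39559} = \sqrt{2 \cdot 1 - 39559} = \sqrt{2 - 39559} = \sqrt{-39557} = i \sqrt{39557}$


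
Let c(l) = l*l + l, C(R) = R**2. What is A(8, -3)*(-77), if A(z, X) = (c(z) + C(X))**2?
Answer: -505197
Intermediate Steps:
c(l) = l + l**2 (c(l) = l**2 + l = l + l**2)
A(z, X) = (X**2 + z*(1 + z))**2 (A(z, X) = (z*(1 + z) + X**2)**2 = (X**2 + z*(1 + z))**2)
A(8, -3)*(-77) = ((-3)**2 + 8*(1 + 8))**2*(-77) = (9 + 8*9)**2*(-77) = (9 + 72)**2*(-77) = 81**2*(-77) = 6561*(-77) = -505197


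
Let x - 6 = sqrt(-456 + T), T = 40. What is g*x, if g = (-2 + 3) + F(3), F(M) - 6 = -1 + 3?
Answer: 54 + 36*I*sqrt(26) ≈ 54.0 + 183.56*I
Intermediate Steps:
x = 6 + 4*I*sqrt(26) (x = 6 + sqrt(-456 + 40) = 6 + sqrt(-416) = 6 + 4*I*sqrt(26) ≈ 6.0 + 20.396*I)
F(M) = 8 (F(M) = 6 + (-1 + 3) = 6 + 2 = 8)
g = 9 (g = (-2 + 3) + 8 = 1 + 8 = 9)
g*x = 9*(6 + 4*I*sqrt(26)) = 54 + 36*I*sqrt(26)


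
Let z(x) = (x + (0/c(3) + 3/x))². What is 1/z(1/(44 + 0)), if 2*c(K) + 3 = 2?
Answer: 1936/33744481 ≈ 5.7372e-5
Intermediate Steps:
c(K) = -½ (c(K) = -3/2 + (½)*2 = -3/2 + 1 = -½)
z(x) = (x + 3/x)² (z(x) = (x + (0/(-½) + 3/x))² = (x + (0*(-2) + 3/x))² = (x + (0 + 3/x))² = (x + 3/x)²)
1/z(1/(44 + 0)) = 1/((3 + (1/(44 + 0))²)²/(1/(44 + 0))²) = 1/((3 + (1/44)²)²/(1/44)²) = 1/((3 + (1/44)²)²/44⁻²) = 1/(1936*(3 + 1/1936)²) = 1/(1936*(5809/1936)²) = 1/(1936*(33744481/3748096)) = 1/(33744481/1936) = 1936/33744481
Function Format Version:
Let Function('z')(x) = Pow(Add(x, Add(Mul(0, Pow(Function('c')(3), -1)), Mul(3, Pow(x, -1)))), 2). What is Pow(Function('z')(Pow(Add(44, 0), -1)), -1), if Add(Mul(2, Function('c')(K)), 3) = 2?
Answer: Rational(1936, 33744481) ≈ 5.7372e-5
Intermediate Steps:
Function('c')(K) = Rational(-1, 2) (Function('c')(K) = Add(Rational(-3, 2), Mul(Rational(1, 2), 2)) = Add(Rational(-3, 2), 1) = Rational(-1, 2))
Function('z')(x) = Pow(Add(x, Mul(3, Pow(x, -1))), 2) (Function('z')(x) = Pow(Add(x, Add(Mul(0, Pow(Rational(-1, 2), -1)), Mul(3, Pow(x, -1)))), 2) = Pow(Add(x, Add(Mul(0, -2), Mul(3, Pow(x, -1)))), 2) = Pow(Add(x, Add(0, Mul(3, Pow(x, -1)))), 2) = Pow(Add(x, Mul(3, Pow(x, -1))), 2))
Pow(Function('z')(Pow(Add(44, 0), -1)), -1) = Pow(Mul(Pow(Pow(Add(44, 0), -1), -2), Pow(Add(3, Pow(Pow(Add(44, 0), -1), 2)), 2)), -1) = Pow(Mul(Pow(Pow(44, -1), -2), Pow(Add(3, Pow(Pow(44, -1), 2)), 2)), -1) = Pow(Mul(Pow(Rational(1, 44), -2), Pow(Add(3, Pow(Rational(1, 44), 2)), 2)), -1) = Pow(Mul(1936, Pow(Add(3, Rational(1, 1936)), 2)), -1) = Pow(Mul(1936, Pow(Rational(5809, 1936), 2)), -1) = Pow(Mul(1936, Rational(33744481, 3748096)), -1) = Pow(Rational(33744481, 1936), -1) = Rational(1936, 33744481)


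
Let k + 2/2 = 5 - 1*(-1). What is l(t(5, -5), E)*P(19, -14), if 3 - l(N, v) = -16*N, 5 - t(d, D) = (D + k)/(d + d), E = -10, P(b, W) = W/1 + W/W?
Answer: -1079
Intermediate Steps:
P(b, W) = 1 + W (P(b, W) = W*1 + 1 = W + 1 = 1 + W)
k = 5 (k = -1 + (5 - 1*(-1)) = -1 + (5 + 1) = -1 + 6 = 5)
t(d, D) = 5 - (5 + D)/(2*d) (t(d, D) = 5 - (D + 5)/(d + d) = 5 - (5 + D)/(2*d))
l(N, v) = 3 + 16*N (l(N, v) = 3 - (-16)*N = 3 + 16*N)
l(t(5, -5), E)*P(19, -14) = (3 + 16*((½)*(-5 - 1*(-5) + 10*5)/5))*(1 - 14) = (3 + 16*((½)*(⅕)*(-5 + 5 + 50)))*(-13) = (3 + 16*((½)*(⅕)*50))*(-13) = (3 + 16*5)*(-13) = (3 + 80)*(-13) = 83*(-13) = -1079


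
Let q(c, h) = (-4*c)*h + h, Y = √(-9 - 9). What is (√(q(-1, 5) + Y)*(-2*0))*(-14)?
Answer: 0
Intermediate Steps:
Y = 3*I*√2 (Y = √(-18) = 3*I*√2 ≈ 4.2426*I)
q(c, h) = h - 4*c*h (q(c, h) = -4*c*h + h = h - 4*c*h)
(√(q(-1, 5) + Y)*(-2*0))*(-14) = (√(5*(1 - 4*(-1)) + 3*I*√2)*(-2*0))*(-14) = (√(5*(1 + 4) + 3*I*√2)*0)*(-14) = (√(5*5 + 3*I*√2)*0)*(-14) = (√(25 + 3*I*√2)*0)*(-14) = 0*(-14) = 0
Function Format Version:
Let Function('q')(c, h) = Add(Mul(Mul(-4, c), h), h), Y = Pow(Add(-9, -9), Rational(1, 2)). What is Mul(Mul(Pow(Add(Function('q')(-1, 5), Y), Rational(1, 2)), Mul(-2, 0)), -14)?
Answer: 0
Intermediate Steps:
Y = Mul(3, I, Pow(2, Rational(1, 2))) (Y = Pow(-18, Rational(1, 2)) = Mul(3, I, Pow(2, Rational(1, 2))) ≈ Mul(4.2426, I))
Function('q')(c, h) = Add(h, Mul(-4, c, h)) (Function('q')(c, h) = Add(Mul(-4, c, h), h) = Add(h, Mul(-4, c, h)))
Mul(Mul(Pow(Add(Function('q')(-1, 5), Y), Rational(1, 2)), Mul(-2, 0)), -14) = Mul(Mul(Pow(Add(Mul(5, Add(1, Mul(-4, -1))), Mul(3, I, Pow(2, Rational(1, 2)))), Rational(1, 2)), Mul(-2, 0)), -14) = Mul(Mul(Pow(Add(Mul(5, Add(1, 4)), Mul(3, I, Pow(2, Rational(1, 2)))), Rational(1, 2)), 0), -14) = Mul(Mul(Pow(Add(Mul(5, 5), Mul(3, I, Pow(2, Rational(1, 2)))), Rational(1, 2)), 0), -14) = Mul(Mul(Pow(Add(25, Mul(3, I, Pow(2, Rational(1, 2)))), Rational(1, 2)), 0), -14) = Mul(0, -14) = 0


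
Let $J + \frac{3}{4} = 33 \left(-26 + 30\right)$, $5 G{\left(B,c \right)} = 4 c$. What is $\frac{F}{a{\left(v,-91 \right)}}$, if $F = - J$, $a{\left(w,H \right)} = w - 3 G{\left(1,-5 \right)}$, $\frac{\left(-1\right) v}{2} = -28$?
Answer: $- \frac{525}{272} \approx -1.9301$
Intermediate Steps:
$G{\left(B,c \right)} = \frac{4 c}{5}$
$v = 56$ ($v = \left(-2\right) \left(-28\right) = 56$)
$J = \frac{525}{4}$ ($J = - \frac{3}{4} + 33 \left(-26 + 30\right) = - \frac{3}{4} + 33 \cdot 4 = - \frac{3}{4} + 132 = \frac{525}{4} \approx 131.25$)
$a{\left(w,H \right)} = 12 + w$ ($a{\left(w,H \right)} = w - 3 \cdot \frac{4}{5} \left(-5\right) = w - -12 = w + 12 = 12 + w$)
$F = - \frac{525}{4}$ ($F = \left(-1\right) \frac{525}{4} = - \frac{525}{4} \approx -131.25$)
$\frac{F}{a{\left(v,-91 \right)}} = - \frac{525}{4 \left(12 + 56\right)} = - \frac{525}{4 \cdot 68} = \left(- \frac{525}{4}\right) \frac{1}{68} = - \frac{525}{272}$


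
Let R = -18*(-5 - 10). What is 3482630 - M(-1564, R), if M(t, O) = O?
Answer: 3482360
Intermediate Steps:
R = 270 (R = -18*(-15) = 270)
3482630 - M(-1564, R) = 3482630 - 1*270 = 3482630 - 270 = 3482360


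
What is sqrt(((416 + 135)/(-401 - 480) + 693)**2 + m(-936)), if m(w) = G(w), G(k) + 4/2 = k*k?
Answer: sqrt(1052068035458)/881 ≈ 1164.3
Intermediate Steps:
G(k) = -2 + k**2 (G(k) = -2 + k*k = -2 + k**2)
m(w) = -2 + w**2
sqrt(((416 + 135)/(-401 - 480) + 693)**2 + m(-936)) = sqrt(((416 + 135)/(-401 - 480) + 693)**2 + (-2 + (-936)**2)) = sqrt((551/(-881) + 693)**2 + (-2 + 876096)) = sqrt((551*(-1/881) + 693)**2 + 876094) = sqrt((-551/881 + 693)**2 + 876094) = sqrt((609982/881)**2 + 876094) = sqrt(372078040324/776161 + 876094) = sqrt(1052068035458/776161) = sqrt(1052068035458)/881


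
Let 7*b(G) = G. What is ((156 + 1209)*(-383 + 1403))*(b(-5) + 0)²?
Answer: 4972500/7 ≈ 7.1036e+5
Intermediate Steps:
b(G) = G/7
((156 + 1209)*(-383 + 1403))*(b(-5) + 0)² = ((156 + 1209)*(-383 + 1403))*((⅐)*(-5) + 0)² = (1365*1020)*(-5/7 + 0)² = 1392300*(-5/7)² = 1392300*(25/49) = 4972500/7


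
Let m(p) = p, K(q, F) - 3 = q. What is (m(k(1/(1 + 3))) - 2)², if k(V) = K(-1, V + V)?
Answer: 0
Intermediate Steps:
K(q, F) = 3 + q
k(V) = 2 (k(V) = 3 - 1 = 2)
(m(k(1/(1 + 3))) - 2)² = (2 - 2)² = 0² = 0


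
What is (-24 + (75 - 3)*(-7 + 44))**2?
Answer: 6969600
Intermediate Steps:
(-24 + (75 - 3)*(-7 + 44))**2 = (-24 + 72*37)**2 = (-24 + 2664)**2 = 2640**2 = 6969600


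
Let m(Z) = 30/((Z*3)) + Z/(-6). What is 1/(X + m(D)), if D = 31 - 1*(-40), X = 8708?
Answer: 426/3704627 ≈ 0.00011499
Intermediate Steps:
D = 71 (D = 31 + 40 = 71)
m(Z) = 10/Z - Z/6 (m(Z) = 30/((3*Z)) + Z*(-⅙) = 30*(1/(3*Z)) - Z/6 = 10/Z - Z/6)
1/(X + m(D)) = 1/(8708 + (10/71 - ⅙*71)) = 1/(8708 + (10*(1/71) - 71/6)) = 1/(8708 + (10/71 - 71/6)) = 1/(8708 - 4981/426) = 1/(3704627/426) = 426/3704627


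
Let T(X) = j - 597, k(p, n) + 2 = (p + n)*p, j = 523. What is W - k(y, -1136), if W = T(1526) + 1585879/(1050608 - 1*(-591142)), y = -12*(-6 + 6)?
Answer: -116620121/1641750 ≈ -71.034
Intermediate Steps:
y = 0 (y = -12*0 = 0)
k(p, n) = -2 + p*(n + p) (k(p, n) = -2 + (p + n)*p = -2 + (n + p)*p = -2 + p*(n + p))
T(X) = -74 (T(X) = 523 - 597 = -74)
W = -119903621/1641750 (W = -74 + 1585879/(1050608 - 1*(-591142)) = -74 + 1585879/(1050608 + 591142) = -74 + 1585879/1641750 = -119903621/1641750 ≈ -73.034)
W - k(y, -1136) = -119903621/1641750 - (-2 + 0² - 1136*0) = -119903621/1641750 - (-2 + 0 + 0) = -119903621/1641750 - 1*(-2) = -119903621/1641750 + 2 = -116620121/1641750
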